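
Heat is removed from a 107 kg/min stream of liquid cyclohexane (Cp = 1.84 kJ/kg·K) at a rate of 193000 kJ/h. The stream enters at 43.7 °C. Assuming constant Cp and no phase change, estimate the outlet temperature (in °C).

Q = 193000 kJ/h = 3216.7 kJ/min
ΔT = Q/(ṁ·Cp) = 3216.7/(107×1.84) = 16.338 K
T_out = 43.7 − 16.338 = 27.362 °C

T_out = 27.4 °C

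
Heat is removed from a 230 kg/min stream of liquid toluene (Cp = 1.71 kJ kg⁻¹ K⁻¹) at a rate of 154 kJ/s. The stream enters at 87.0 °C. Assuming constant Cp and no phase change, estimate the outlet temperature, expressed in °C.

T_out = 63.5 °C

Q = 154 kJ/s = 9240 kJ/min
ΔT = Q/(ṁ·Cp) = 9240/(230×1.71) = 23.494 K
T_out = 87.0 − 23.494 = 63.506 °C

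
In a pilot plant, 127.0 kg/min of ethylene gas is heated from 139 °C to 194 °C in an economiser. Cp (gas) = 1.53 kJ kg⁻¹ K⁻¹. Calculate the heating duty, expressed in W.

Q = 178000 W

Q = ṁ·Cp·ΔT = 127.0 × 1.53 × (194 − 139) = 10687 kJ/min
Converting: 10687 / 60 s = 178.12 kW
Heating duty = 178120 W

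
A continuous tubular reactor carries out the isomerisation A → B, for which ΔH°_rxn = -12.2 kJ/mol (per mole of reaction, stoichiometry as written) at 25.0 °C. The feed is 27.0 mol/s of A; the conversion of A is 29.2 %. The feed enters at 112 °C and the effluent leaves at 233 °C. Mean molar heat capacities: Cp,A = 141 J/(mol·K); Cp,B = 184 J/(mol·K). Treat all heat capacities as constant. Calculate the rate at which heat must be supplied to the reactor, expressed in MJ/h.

Extent of reaction ξ = 0.292 × 27.0 = 7.884 mol/s
Reaction term: ξ·ΔH°_rxn = 7.884 × -12.2 = -96.185 kJ/s
Sensible, feed 112→25 °C: -331.21 kJ/s
Outlet flows (mol/s): A 19.116, B 7.884
Sensible, products 25→233 °C: 862.37 kJ/s
Q = ΔH = 434.98 kJ/s = 434.98 kW
Heat supplied = 1565.9 MJ/h

Q_in = 1570 MJ/h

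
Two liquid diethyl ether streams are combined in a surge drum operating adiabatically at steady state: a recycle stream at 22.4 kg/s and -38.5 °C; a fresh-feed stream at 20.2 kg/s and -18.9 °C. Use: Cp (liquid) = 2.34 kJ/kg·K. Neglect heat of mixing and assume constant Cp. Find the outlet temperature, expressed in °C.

Adiabatic, steady state ⇒ Σ ṁᵢCp,ᵢ(T_out − Tᵢ) = 0
T_out = Σ ṁᵢCp,ᵢTᵢ / Σ ṁᵢCp,ᵢ
      = -2911.4 / 99.684 = -29.206 °C

T_out = -29.2 °C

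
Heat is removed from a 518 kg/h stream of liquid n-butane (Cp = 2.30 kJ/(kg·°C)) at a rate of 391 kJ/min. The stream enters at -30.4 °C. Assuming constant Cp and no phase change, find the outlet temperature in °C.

T_out = -50.1 °C

Q = 391 kJ/min = 23460 kJ/h
ΔT = Q/(ṁ·Cp) = 23460/(518×2.30) = 19.691 K
T_out = -30.4 − 19.691 = -50.091 °C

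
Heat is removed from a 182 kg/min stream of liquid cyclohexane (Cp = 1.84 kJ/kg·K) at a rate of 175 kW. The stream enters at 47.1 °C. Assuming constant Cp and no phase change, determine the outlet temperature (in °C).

T_out = 15.7 °C

Q = 175 kW = 10500 kJ/min
ΔT = Q/(ṁ·Cp) = 10500/(182×1.84) = 31.355 K
T_out = 47.1 − 31.355 = 15.745 °C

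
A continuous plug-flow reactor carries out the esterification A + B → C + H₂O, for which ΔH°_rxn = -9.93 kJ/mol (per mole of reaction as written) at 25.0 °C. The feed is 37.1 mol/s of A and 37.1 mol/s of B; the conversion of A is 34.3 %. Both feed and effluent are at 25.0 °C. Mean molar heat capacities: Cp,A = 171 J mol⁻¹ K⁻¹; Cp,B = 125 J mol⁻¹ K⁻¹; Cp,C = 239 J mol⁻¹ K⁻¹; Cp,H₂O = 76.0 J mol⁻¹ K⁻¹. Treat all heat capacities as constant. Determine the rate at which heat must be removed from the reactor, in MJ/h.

Extent of reaction ξ = 0.343 × 37.1 = 12.725 mol/s
Reaction term: ξ·ΔH°_rxn = 12.725 × -9.93 = -126.36 kJ/s
Q = ΔH = -126.36 kJ/s = -126.36 kW
Heat removed = 454.9 MJ/h

Q_out = 455 MJ/h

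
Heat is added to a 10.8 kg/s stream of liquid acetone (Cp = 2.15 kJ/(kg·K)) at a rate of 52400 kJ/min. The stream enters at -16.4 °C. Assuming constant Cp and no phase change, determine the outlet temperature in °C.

Q = 52400 kJ/min = 873.33 kJ/s
ΔT = Q/(ṁ·Cp) = 873.33/(10.8×2.15) = 37.611 K
T_out = -16.4 + 37.611 = 21.211 °C

T_out = 21.2 °C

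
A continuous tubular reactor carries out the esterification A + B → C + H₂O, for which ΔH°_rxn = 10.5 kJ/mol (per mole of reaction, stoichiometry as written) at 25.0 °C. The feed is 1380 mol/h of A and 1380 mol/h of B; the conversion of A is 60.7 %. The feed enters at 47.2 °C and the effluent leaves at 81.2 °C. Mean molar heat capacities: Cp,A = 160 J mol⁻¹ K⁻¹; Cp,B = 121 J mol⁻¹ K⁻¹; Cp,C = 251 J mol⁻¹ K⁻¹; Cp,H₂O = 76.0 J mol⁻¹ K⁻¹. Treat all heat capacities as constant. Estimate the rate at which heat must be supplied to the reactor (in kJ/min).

Extent of reaction ξ = 0.607 × 1380 = 837.66 mol/h
Reaction term: ξ·ΔH°_rxn = 837.66 × 10.5 = 8795.4 kJ/h
Sensible, feed 47.2→25 °C: -8608.7 kJ/h
Outlet flows (mol/h): A 542.34, B 542.34, C 837.66, H₂O 837.66
Sensible, products 25→81.2 °C: 23959 kJ/h
Q = ΔH = 24145 kJ/h = 6.7071 kW
Heat supplied = 402.42 kJ/min

Q_in = 402 kJ/min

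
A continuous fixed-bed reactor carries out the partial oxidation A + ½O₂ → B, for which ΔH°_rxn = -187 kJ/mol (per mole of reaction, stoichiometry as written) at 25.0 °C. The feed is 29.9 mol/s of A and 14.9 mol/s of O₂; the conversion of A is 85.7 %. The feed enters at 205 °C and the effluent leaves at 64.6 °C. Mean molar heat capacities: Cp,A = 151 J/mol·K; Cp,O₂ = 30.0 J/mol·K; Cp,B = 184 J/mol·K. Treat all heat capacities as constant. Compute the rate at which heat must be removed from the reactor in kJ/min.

Q_out = 328000 kJ/min

Extent of reaction ξ = 0.857 × 29.9 = 25.624 mol/s
Reaction term: ξ·ΔH°_rxn = 25.624 × -187 = -4791.7 kJ/s
Sensible, feed 205→25 °C: -893.14 kJ/s
Outlet flows (mol/s): A 4.2757, O₂ 2.0879, B 25.624
Sensible, products 25→64.6 °C: 214.76 kJ/s
Q = ΔH = -5470.1 kJ/s = -5470.1 kW
Heat removed = 328210 kJ/min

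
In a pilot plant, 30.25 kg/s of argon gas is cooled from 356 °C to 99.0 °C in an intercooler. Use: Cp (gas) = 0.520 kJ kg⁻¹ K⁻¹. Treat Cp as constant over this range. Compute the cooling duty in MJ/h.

Q_c = 14600 MJ/h

Q = ṁ·Cp·ΔT = 30.25 × 0.520 × (99.0 − 356) = -4042.6 kJ/s
Cooling duty = 14553 MJ/h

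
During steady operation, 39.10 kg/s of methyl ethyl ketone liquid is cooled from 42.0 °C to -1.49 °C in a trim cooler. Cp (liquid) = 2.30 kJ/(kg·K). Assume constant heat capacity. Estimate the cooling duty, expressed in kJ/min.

Q_c = 235000 kJ/min

Q = ṁ·Cp·ΔT = 39.10 × 2.30 × (-1.49 − 42.0) = -3911.1 kJ/s
Cooling duty = 234660 kJ/min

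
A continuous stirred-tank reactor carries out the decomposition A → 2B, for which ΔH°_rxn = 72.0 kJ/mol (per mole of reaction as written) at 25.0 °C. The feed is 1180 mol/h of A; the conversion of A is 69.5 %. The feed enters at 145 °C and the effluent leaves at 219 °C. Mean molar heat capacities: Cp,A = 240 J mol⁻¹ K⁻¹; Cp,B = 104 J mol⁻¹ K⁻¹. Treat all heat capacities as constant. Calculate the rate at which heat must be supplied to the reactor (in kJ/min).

Q_in = 1250 kJ/min

Extent of reaction ξ = 0.695 × 1180 = 820.1 mol/h
Reaction term: ξ·ΔH°_rxn = 820.1 × 72.0 = 59047 kJ/h
Sensible, feed 145→25 °C: -33984 kJ/h
Outlet flows (mol/h): A 359.9, B 1640.2
Sensible, products 25→219 °C: 49850 kJ/h
Q = ΔH = 74913 kJ/h = 20.809 kW
Heat supplied = 1248.5 kJ/min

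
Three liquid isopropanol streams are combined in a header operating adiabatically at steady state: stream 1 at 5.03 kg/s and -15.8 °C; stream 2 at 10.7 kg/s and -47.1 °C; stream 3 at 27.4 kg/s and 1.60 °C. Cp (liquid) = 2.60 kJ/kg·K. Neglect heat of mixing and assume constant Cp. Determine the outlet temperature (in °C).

Energy balance with Q = 0: Σ ṁᵢCp,ᵢ(T_out − Tᵢ) = 0
T_out = Σ ṁᵢCp,ᵢTᵢ / Σ ṁᵢCp,ᵢ
      = -1403 / 112.14 = -12.511 °C

T_out = -12.5 °C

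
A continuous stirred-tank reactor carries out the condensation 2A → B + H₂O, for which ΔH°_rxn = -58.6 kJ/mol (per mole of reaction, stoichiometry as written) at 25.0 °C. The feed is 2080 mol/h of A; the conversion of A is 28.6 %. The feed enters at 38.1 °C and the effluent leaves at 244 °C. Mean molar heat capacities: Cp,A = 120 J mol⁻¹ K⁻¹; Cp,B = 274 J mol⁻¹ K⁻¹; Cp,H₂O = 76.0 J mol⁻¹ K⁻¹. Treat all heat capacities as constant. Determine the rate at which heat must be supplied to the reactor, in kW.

Extent of reaction ξ = 0.286 × 2080 / 2 = 297.44 mol/h
Reaction term: ξ·ΔH°_rxn = 297.44 × -58.6 = -17430 kJ/h
Sensible, feed 38.1→25 °C: -3269.8 kJ/h
Outlet flows (mol/h): A 1485.1, B 297.44, H₂O 297.44
Sensible, products 25→244 °C: 61828 kJ/h
Q = ΔH = 41128 kJ/h = 11.424 kW
Heat supplied = 11.424 kW

Q_in = 11.4 kW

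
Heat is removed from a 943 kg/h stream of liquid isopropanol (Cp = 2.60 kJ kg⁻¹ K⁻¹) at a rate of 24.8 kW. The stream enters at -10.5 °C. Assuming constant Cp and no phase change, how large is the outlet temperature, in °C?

Q = 24.8 kW = 89280 kJ/h
ΔT = Q/(ṁ·Cp) = 89280/(943×2.60) = 36.414 K
T_out = -10.5 − 36.414 = -46.914 °C

T_out = -46.9 °C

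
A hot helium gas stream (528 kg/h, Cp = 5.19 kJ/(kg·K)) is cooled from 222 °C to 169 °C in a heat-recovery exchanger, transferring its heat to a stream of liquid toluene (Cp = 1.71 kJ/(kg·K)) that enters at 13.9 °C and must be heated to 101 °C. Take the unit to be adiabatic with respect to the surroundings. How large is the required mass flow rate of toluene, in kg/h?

ṁ_c = 975 kg/h

Heat released by hot stream: Q = 528 × 5.19 × (222 − 169) = 145240 kJ/h
Energy balance on cold side (adiabatic exchanger): Q = ṁ_c·Cp_c·(T_c,out − T_c,in)
ṁ_c = 145240 / [1.71 × (101 − 13.9)] = 975.13 kg/h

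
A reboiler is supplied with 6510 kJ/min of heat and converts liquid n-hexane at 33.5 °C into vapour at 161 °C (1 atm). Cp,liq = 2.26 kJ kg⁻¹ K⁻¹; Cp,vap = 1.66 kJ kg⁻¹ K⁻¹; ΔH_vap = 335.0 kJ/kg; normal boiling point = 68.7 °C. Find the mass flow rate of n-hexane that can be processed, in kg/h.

ṁ = 688 kg/h

Δh = 2.26×(68.7−33.5) + 335.0 + 1.66×(161−68.7) = 567.77 kJ/kg
Q = 6510 kJ/min = 108.5 kJ/s = 390600 kJ/h
ṁ = Q/Δh = 390600 / 567.77 = 687.95 kg/h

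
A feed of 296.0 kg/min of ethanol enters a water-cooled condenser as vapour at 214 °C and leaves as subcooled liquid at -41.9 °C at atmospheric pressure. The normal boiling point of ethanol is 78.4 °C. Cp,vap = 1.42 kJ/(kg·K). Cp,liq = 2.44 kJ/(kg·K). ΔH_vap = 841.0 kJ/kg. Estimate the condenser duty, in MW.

Q_c = 6.55 MW

vapour 214→78.4 °C: -192.55 kJ/kg
condensation at 78.4 °C: -841 kJ/kg
liquid 78.4→-41.9 °C: -293.53 kJ/kg
Δh = -192.55 + -841 + -293.53 = -1327.1 kJ/kg
Q = ṁ·Δh = 296.0 kg/min × -1327.1 kJ/kg = -392820 kJ/min
|Q| = 6546.9 kW = 6.5469 MW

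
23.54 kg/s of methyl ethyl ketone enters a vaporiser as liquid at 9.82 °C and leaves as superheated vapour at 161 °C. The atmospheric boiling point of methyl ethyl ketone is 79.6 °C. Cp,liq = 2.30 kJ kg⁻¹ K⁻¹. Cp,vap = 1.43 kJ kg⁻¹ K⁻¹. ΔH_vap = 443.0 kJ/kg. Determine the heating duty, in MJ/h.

liquid 9.82→79.6 °C: 160.49 kJ/kg
vaporisation at 79.6 °C: 443 kJ/kg
vapour 79.6→161 °C: 116.4 kJ/kg
Δh = 160.49 + 443 + 116.4 = 719.9 kJ/kg
Q = ṁ·Δh = 23.54 kg/s × 719.9 kJ/kg = 16946 kJ/s
|Q| = 16946 kW = 61007 MJ/h

Q = 61000 MJ/h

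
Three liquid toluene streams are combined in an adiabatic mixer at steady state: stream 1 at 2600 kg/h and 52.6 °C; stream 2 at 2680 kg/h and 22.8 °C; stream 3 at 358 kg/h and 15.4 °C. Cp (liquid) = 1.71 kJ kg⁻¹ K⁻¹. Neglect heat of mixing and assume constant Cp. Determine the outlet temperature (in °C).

Energy balance with Q = 0: Σ ṁᵢCp,ᵢ(T_out − Tᵢ) = 0
Σ ṁᵢCp,ᵢTᵢ = 2600×1.71×52.6 + 2680×1.71×22.8 + 358×1.71×15.4 = 347780
Σ ṁᵢCp,ᵢ = 2600×1.71 + 2680×1.71 + 358×1.71 = 9641
T_out = 347780 / 9641 = 36.073 °C

T_out = 36.1 °C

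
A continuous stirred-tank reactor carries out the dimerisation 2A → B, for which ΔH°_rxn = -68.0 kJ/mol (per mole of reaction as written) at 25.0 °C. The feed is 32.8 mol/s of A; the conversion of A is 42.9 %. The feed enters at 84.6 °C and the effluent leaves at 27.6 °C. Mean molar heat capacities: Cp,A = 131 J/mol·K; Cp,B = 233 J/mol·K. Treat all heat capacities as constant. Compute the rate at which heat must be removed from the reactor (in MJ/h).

Extent of reaction ξ = 0.429 × 32.8 / 2 = 7.0356 mol/s
Reaction term: ξ·ΔH°_rxn = 7.0356 × -68.0 = -478.42 kJ/s
Sensible, feed 84.6→25 °C: -256.09 kJ/s
Outlet flows (mol/s): A 18.729, B 7.0356
Sensible, products 25→27.6 °C: 10.641 kJ/s
Q = ΔH = -723.87 kJ/s = -723.87 kW
Heat removed = 2605.9 MJ/h

Q_out = 2610 MJ/h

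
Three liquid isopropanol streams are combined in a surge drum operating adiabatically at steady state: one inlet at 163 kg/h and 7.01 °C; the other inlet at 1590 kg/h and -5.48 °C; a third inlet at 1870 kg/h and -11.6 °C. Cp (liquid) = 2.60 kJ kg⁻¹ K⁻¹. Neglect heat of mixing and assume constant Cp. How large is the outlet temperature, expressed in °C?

T_out = -8.08 °C

Energy balance with Q = 0: Σ ṁᵢCp,ᵢ(T_out − Tᵢ) = 0
T_out = Σ ṁᵢCp,ᵢTᵢ / Σ ṁᵢCp,ᵢ
      = -76083 / 9419.8 = -8.0769 °C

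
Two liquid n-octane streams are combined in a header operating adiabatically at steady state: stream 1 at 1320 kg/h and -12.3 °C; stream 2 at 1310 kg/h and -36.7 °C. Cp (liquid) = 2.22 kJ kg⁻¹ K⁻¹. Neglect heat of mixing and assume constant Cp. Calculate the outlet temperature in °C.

T_out = -24.5 °C

No heat crosses the boundary, so H_out = H_in.
Σ ṁᵢCp,ᵢTᵢ = 1320×2.22×-12.3 + 1310×2.22×-36.7 = -142770
Σ ṁᵢCp,ᵢ = 1320×2.22 + 1310×2.22 = 5838.6
T_out = -142770 / 5838.6 = -24.454 °C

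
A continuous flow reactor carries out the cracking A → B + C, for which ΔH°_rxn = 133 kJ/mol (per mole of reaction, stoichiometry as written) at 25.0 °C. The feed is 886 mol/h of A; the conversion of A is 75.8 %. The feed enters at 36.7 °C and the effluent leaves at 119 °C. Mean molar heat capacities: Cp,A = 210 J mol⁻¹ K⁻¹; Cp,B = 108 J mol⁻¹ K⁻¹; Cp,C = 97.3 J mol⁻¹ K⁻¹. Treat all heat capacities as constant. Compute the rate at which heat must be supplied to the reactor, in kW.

Extent of reaction ξ = 0.758 × 886 = 671.59 mol/h
Reaction term: ξ·ΔH°_rxn = 671.59 × 133 = 89321 kJ/h
Sensible, feed 36.7→25 °C: -2176.9 kJ/h
Outlet flows (mol/h): A 214.41, B 671.59, C 671.59
Sensible, products 25→119 °C: 17193 kJ/h
Q = ΔH = 104340 kJ/h = 28.983 kW
Heat supplied = 28.983 kW

Q_in = 29.0 kW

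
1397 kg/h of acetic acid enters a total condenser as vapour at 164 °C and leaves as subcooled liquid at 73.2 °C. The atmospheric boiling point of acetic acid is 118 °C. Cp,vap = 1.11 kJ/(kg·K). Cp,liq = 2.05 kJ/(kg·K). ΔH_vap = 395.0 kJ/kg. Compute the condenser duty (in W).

vapour 164→118 °C: -51.06 kJ/kg
condensation at 118 °C: -395 kJ/kg
liquid 118→73.2 °C: -91.84 kJ/kg
Δh = -51.06 + -395 + -91.84 = -537.9 kJ/kg
Q = ṁ·Δh = 1397 kg/h × -537.9 kJ/kg = -751450 kJ/h
|Q| = 208.74 kW = 208740 W

Q_c = 209000 W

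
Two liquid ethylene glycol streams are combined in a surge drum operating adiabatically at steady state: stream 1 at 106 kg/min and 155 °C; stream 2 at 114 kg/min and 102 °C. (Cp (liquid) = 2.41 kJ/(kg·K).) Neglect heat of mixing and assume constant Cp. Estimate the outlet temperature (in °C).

Energy balance with Q = 0: Σ ṁᵢCp,ᵢ(T_out − Tᵢ) = 0
Σ ṁᵢCp,ᵢTᵢ = 106×2.41×155 + 114×2.41×102 = 67620
Σ ṁᵢCp,ᵢ = 106×2.41 + 114×2.41 = 530.2
T_out = 67620 / 530.2 = 127.54 °C

T_out = 128 °C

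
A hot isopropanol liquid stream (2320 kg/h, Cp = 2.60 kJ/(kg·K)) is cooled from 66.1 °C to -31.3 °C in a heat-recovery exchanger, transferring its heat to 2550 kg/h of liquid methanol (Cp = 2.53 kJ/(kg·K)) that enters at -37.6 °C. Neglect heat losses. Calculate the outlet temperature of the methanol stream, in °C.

T_c,out = 53.5 °C

Heat released by hot stream: Q = 2320 × 2.60 × (66.1 − -31.3) = 587520 kJ/h
Energy balance on cold side (adiabatic exchanger): Q = ṁ_c·Cp_c·(T_c,out − T_c,in)
T_c,out = -37.6 + 587520/(2550 × 2.53) = 53.467 °C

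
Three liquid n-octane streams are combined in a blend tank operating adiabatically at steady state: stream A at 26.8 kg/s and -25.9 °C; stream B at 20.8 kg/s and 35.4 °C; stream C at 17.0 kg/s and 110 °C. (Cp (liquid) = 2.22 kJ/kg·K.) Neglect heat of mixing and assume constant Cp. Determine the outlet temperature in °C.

T_out = 29.6 °C

No heat crosses the boundary, so H_out = H_in.
Σ ṁᵢCp,ᵢTᵢ = 26.8×2.22×-25.9 + 20.8×2.22×35.4 + 17.0×2.22×110 = 4245.1
Σ ṁᵢCp,ᵢ = 26.8×2.22 + 20.8×2.22 + 17.0×2.22 = 143.41
T_out = 4245.1 / 143.41 = 29.601 °C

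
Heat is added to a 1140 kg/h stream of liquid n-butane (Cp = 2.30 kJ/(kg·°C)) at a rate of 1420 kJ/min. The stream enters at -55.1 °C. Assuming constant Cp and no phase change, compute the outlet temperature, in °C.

T_out = -22.6 °C

Q = 1420 kJ/min = 85200 kJ/h
ΔT = Q/(ṁ·Cp) = 85200/(1140×2.30) = 32.494 K
T_out = -55.1 + 32.494 = -22.606 °C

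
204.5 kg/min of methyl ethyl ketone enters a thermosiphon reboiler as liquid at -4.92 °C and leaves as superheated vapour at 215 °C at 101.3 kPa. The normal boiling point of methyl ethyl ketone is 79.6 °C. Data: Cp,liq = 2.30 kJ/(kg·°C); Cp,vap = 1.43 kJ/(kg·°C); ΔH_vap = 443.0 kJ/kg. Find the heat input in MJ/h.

liquid -4.92→79.6 °C: 194.4 kJ/kg
vaporisation at 79.6 °C: 443 kJ/kg
vapour 79.6→215 °C: 193.62 kJ/kg
Δh = 194.4 + 443 + 193.62 = 831.02 kJ/kg
Q = ṁ·Δh = 204.5 kg/min × 831.02 kJ/kg = 169940 kJ/min
|Q| = 2832.4 kW = 10197 MJ/h

Q = 10200 MJ/h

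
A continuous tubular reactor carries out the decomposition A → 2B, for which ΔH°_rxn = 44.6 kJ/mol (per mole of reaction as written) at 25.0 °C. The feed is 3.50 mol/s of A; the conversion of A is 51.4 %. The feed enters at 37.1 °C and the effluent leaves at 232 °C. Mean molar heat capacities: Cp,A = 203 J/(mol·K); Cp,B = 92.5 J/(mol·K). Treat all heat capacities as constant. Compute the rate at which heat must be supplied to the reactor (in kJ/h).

Extent of reaction ξ = 0.514 × 3.50 = 1.799 mol/s
Reaction term: ξ·ΔH°_rxn = 1.799 × 44.6 = 80.235 kJ/s
Sensible, feed 37.1→25 °C: -8.5971 kJ/s
Outlet flows (mol/s): A 1.701, B 3.598
Sensible, products 25→232 °C: 140.37 kJ/s
Q = ΔH = 212.01 kJ/s = 212.01 kW
Heat supplied = 763230 kJ/h

Q_in = 763000 kJ/h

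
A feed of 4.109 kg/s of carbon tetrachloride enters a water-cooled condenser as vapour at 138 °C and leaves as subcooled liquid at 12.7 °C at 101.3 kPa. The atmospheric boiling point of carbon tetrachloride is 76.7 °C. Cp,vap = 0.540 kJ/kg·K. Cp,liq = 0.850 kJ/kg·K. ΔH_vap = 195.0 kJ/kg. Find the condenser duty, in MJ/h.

Q_c = 4180 MJ/h

vapour 138→76.7 °C: -33.102 kJ/kg
condensation at 76.7 °C: -195 kJ/kg
liquid 76.7→12.7 °C: -54.4 kJ/kg
Δh = -33.102 + -195 + -54.4 = -282.5 kJ/kg
Q = ṁ·Δh = 4.109 kg/s × -282.5 kJ/kg = -1160.8 kJ/s
|Q| = 1160.8 kW = 4178.9 MJ/h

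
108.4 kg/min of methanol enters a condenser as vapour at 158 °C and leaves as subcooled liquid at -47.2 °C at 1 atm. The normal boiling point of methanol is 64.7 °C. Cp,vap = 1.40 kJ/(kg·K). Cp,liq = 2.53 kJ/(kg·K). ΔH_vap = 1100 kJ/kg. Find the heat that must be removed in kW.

Q_c = 2730 kW

vapour 158→64.7 °C: -130.62 kJ/kg
condensation at 64.7 °C: -1100 kJ/kg
liquid 64.7→-47.2 °C: -283.11 kJ/kg
Δh = -130.62 + -1100 + -283.11 = -1513.7 kJ/kg
Q = ṁ·Δh = 108.4 kg/min × -1513.7 kJ/kg = -164090 kJ/min
|Q| = 2734.8 kW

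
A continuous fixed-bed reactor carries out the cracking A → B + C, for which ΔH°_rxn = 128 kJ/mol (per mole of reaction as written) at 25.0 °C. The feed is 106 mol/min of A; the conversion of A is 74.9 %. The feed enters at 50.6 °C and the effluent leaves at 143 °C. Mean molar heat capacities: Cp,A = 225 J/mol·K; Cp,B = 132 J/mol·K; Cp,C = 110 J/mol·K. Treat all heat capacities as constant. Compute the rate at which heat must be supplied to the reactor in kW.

Q_in = 209 kW

Extent of reaction ξ = 0.749 × 106 = 79.394 mol/min
Reaction term: ξ·ΔH°_rxn = 79.394 × 128 = 10162 kJ/min
Sensible, feed 50.6→25 °C: -610.56 kJ/min
Outlet flows (mol/min): A 26.606, B 79.394, C 79.394
Sensible, products 25→143 °C: 2973.6 kJ/min
Q = ΔH = 12525 kJ/min = 208.76 kW
Heat supplied = 208.76 kW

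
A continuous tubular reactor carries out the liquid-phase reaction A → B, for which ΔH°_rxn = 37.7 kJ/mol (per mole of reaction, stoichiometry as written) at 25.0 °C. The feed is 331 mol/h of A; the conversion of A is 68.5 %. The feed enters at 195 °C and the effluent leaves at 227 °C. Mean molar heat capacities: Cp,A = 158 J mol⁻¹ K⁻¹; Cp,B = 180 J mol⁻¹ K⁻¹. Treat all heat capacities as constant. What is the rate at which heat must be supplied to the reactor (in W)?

Extent of reaction ξ = 0.685 × 331 = 226.74 mol/h
Reaction term: ξ·ΔH°_rxn = 226.74 × 37.7 = 8547.9 kJ/h
Sensible, feed 195→25 °C: -8890.7 kJ/h
Outlet flows (mol/h): A 104.26, B 226.74
Sensible, products 25→227 °C: 11572 kJ/h
Q = ΔH = 11229 kJ/h = 3.1192 kW
Heat supplied = 3119.2 W

Q_in = 3120 W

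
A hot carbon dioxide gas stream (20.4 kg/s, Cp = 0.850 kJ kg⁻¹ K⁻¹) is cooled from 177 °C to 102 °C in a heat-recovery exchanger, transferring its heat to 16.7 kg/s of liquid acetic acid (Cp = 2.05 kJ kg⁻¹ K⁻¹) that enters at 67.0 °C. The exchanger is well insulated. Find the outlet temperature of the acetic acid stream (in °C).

Heat released by hot stream: Q = 20.4 × 0.850 × (177 − 102) = 1300.5 kJ/s
Energy balance on cold side (adiabatic exchanger): Q = ṁ_c·Cp_c·(T_c,out − T_c,in)
T_c,out = 67.0 + 1300.5/(16.7 × 2.05) = 104.99 °C

T_c,out = 105 °C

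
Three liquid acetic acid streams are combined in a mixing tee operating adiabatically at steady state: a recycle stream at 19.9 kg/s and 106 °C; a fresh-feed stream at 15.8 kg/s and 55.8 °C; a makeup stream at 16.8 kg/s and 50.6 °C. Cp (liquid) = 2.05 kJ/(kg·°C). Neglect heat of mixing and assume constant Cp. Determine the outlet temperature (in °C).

Adiabatic, steady state ⇒ Σ ṁᵢCp,ᵢ(T_out − Tᵢ) = 0
Σ ṁᵢCp,ᵢTᵢ = 19.9×2.05×106 + 15.8×2.05×55.8 + 16.8×2.05×50.6 = 7874.3
Σ ṁᵢCp,ᵢ = 19.9×2.05 + 15.8×2.05 + 16.8×2.05 = 107.62
T_out = 7874.3 / 107.62 = 73.164 °C

T_out = 73.2 °C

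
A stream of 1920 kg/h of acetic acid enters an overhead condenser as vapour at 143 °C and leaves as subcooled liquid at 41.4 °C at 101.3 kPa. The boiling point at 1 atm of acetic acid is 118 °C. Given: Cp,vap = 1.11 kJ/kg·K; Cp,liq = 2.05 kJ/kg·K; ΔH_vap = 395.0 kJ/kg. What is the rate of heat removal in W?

vapour 143→118 °C: -27.75 kJ/kg
condensation at 118 °C: -395 kJ/kg
liquid 118→41.4 °C: -157.03 kJ/kg
Δh = -27.75 + -395 + -157.03 = -579.78 kJ/kg
Q = ṁ·Δh = 1920 kg/h × -579.78 kJ/kg = -1.1132e+06 kJ/h
|Q| = 309.22 kW = 309220 W

Q_c = 309000 W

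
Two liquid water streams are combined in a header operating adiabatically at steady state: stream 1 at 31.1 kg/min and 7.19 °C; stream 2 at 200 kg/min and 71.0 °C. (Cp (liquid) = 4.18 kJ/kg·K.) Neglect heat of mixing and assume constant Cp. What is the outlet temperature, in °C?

T_out = 62.4 °C

No heat crosses the boundary, so H_out = H_in.
Σ ṁᵢCp,ᵢTᵢ = 31.1×4.18×7.19 + 200×4.18×71.0 = 60291
Σ ṁᵢCp,ᵢ = 31.1×4.18 + 200×4.18 = 966
T_out = 60291 / 966 = 62.413 °C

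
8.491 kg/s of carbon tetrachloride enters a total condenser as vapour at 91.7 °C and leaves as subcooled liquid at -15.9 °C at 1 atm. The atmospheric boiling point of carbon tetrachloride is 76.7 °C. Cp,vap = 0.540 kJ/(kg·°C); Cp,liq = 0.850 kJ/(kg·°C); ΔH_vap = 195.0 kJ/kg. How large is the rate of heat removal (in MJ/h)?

Q_c = 8610 MJ/h

vapour 91.7→76.7 °C: -8.1 kJ/kg
condensation at 76.7 °C: -195 kJ/kg
liquid 76.7→-15.9 °C: -78.71 kJ/kg
Δh = -8.1 + -195 + -78.71 = -281.81 kJ/kg
Q = ṁ·Δh = 8.491 kg/s × -281.81 kJ/kg = -2392.8 kJ/s
|Q| = 2392.8 kW = 8614.3 MJ/h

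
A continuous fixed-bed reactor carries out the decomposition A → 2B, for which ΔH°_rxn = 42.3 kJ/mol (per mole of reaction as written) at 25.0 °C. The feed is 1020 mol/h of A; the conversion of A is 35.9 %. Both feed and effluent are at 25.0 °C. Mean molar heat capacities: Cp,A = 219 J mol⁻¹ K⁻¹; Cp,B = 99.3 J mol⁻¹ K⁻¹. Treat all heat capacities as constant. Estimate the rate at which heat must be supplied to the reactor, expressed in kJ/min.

Q_in = 258 kJ/min

Extent of reaction ξ = 0.359 × 1020 = 366.18 mol/h
Reaction term: ξ·ΔH°_rxn = 366.18 × 42.3 = 15489 kJ/h
Q = ΔH = 15489 kJ/h = 4.3026 kW
Heat supplied = 258.16 kJ/min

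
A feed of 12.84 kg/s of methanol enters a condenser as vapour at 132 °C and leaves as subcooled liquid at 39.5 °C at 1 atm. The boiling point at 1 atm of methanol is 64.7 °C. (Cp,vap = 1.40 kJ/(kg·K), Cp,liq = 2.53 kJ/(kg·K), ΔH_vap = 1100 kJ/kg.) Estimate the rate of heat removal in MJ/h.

Q_c = 58100 MJ/h

vapour 132→64.7 °C: -94.22 kJ/kg
condensation at 64.7 °C: -1100 kJ/kg
liquid 64.7→39.5 °C: -63.756 kJ/kg
Δh = -94.22 + -1100 + -63.756 = -1258 kJ/kg
Q = ṁ·Δh = 12.84 kg/s × -1258 kJ/kg = -16152 kJ/s
|Q| = 16152 kW = 58149 MJ/h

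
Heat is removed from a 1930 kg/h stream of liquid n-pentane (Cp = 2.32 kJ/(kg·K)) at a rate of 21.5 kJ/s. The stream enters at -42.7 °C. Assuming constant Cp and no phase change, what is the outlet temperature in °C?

T_out = -60.0 °C

Q = 21.5 kJ/s = 77400 kJ/h
ΔT = Q/(ṁ·Cp) = 77400/(1930×2.32) = 17.286 K
T_out = -42.7 − 17.286 = -59.986 °C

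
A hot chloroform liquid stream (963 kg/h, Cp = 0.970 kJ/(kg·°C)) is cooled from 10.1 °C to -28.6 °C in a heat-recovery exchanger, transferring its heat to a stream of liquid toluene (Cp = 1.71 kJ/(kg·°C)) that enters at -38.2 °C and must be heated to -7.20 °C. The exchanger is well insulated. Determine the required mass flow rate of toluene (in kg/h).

Heat released by hot stream: Q = 963 × 0.970 × (10.1 − -28.6) = 36150 kJ/h
Energy balance on cold side (adiabatic exchanger): Q = ṁ_c·Cp_c·(T_c,out − T_c,in)
ṁ_c = 36150 / [1.71 × (-7.20 − -38.2)] = 681.95 kg/h

ṁ_c = 682 kg/h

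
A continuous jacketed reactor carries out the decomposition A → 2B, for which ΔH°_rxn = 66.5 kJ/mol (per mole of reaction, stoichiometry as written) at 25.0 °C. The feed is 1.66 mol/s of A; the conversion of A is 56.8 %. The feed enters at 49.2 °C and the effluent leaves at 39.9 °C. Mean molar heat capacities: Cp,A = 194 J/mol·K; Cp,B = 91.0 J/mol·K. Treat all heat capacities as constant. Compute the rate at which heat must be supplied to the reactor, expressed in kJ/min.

Extent of reaction ξ = 0.568 × 1.66 = 0.94288 mol/s
Reaction term: ξ·ΔH°_rxn = 0.94288 × 66.5 = 62.702 kJ/s
Sensible, feed 49.2→25 °C: -7.7934 kJ/s
Outlet flows (mol/s): A 0.71712, B 1.8858
Sensible, products 25→39.9 °C: 4.6298 kJ/s
Q = ΔH = 59.538 kJ/s = 59.538 kW
Heat supplied = 3572.3 kJ/min

Q_in = 3570 kJ/min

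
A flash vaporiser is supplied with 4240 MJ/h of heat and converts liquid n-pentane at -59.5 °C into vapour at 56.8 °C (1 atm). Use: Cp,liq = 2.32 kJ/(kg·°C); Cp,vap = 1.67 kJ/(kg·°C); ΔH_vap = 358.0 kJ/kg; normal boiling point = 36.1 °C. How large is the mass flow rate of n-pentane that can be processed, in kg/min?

Δh = 2.32×(36.1−-59.5) + 358.0 + 1.67×(56.8−36.1) = 614.36 kJ/kg
Q = 4240 MJ/h = 1177.8 kJ/s = 70667 kJ/min
ṁ = Q/Δh = 70667 / 614.36 = 115.02 kg/min

ṁ = 115 kg/min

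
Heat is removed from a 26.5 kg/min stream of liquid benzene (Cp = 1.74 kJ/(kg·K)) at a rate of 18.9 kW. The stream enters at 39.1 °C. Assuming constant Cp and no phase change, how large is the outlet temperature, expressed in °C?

Q = 18.9 kW = 1134 kJ/min
ΔT = Q/(ṁ·Cp) = 1134/(26.5×1.74) = 24.593 K
T_out = 39.1 − 24.593 = 14.507 °C

T_out = 14.5 °C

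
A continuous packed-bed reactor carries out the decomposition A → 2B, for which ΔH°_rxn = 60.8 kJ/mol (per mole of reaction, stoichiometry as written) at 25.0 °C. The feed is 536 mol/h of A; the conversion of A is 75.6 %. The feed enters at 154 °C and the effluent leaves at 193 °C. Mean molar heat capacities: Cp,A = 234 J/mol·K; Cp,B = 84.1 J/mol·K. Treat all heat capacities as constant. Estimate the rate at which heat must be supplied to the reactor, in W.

Extent of reaction ξ = 0.756 × 536 = 405.22 mol/h
Reaction term: ξ·ΔH°_rxn = 405.22 × 60.8 = 24637 kJ/h
Sensible, feed 154→25 °C: -16180 kJ/h
Outlet flows (mol/h): A 130.78, B 810.43
Sensible, products 25→193 °C: 16592 kJ/h
Q = ΔH = 25049 kJ/h = 6.9581 kW
Heat supplied = 6958.1 W

Q_in = 6960 W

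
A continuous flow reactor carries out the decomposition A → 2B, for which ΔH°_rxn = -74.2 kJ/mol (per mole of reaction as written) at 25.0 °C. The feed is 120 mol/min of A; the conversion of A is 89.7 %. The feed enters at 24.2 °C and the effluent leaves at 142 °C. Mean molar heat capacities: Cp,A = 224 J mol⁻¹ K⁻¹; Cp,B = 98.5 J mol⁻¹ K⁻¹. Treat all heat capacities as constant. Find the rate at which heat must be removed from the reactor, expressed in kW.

Extent of reaction ξ = 0.897 × 120 = 107.64 mol/min
Reaction term: ξ·ΔH°_rxn = 107.64 × -74.2 = -7986.9 kJ/min
Sensible, feed 24.2→25 °C: 21.504 kJ/min
Outlet flows (mol/min): A 12.36, B 215.28
Sensible, products 25→142 °C: 2804.9 kJ/min
Q = ΔH = -5160.5 kJ/min = -86.008 kW
Heat removed = 86.008 kW

Q_out = 86.0 kW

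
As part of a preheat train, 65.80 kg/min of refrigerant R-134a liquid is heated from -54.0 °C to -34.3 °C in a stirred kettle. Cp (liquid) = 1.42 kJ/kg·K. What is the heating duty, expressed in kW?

Q = 30.7 kW

Q = ṁ·Cp·ΔT = 65.80 × 1.42 × (-34.3 − -54.0) = 1840.7 kJ/min
Converting: 1840.7 / 60 s = 30.678 kW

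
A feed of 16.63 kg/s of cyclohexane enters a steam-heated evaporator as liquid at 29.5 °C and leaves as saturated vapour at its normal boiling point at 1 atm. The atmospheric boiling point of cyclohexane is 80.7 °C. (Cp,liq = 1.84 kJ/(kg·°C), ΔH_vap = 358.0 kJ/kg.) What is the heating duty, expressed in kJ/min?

Q = 451000 kJ/min

liquid 29.5→80.7 °C: 94.208 kJ/kg
vaporisation at 80.7 °C: 358 kJ/kg
Δh = 94.208 + 358 = 452.21 kJ/kg
Q = ṁ·Δh = 16.63 kg/s × 452.21 kJ/kg = 7520.2 kJ/s
|Q| = 7520.2 kW = 451210 kJ/min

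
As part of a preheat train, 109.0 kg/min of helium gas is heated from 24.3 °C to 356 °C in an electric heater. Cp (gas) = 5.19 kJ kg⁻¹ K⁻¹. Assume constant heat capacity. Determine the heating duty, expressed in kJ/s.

Q = ṁ·Cp·ΔT = 109.0 × 5.19 × (356 − 24.3) = 187650 kJ/min
Converting: 187650 / 60 s = 3127.4 kW

Q = 3130 kJ/s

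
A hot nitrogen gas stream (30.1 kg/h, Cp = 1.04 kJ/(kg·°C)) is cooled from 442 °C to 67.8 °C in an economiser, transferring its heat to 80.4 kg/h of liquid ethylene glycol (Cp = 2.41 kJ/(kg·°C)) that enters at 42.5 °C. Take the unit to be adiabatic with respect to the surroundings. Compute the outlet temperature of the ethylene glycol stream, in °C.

Heat released by hot stream: Q = 30.1 × 1.04 × (442 − 67.8) = 11714 kJ/h
Energy balance on cold side (adiabatic exchanger): Q = ṁ_c·Cp_c·(T_c,out − T_c,in)
T_c,out = 42.5 + 11714/(80.4 × 2.41) = 102.95 °C

T_c,out = 103 °C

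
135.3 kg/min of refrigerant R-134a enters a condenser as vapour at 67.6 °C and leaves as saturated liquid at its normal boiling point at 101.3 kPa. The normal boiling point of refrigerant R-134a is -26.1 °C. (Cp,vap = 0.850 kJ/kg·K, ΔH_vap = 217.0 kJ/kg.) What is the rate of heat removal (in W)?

vapour 67.6→-26.1 °C: -79.645 kJ/kg
condensation at -26.1 °C: -217 kJ/kg
Δh = -79.645 + -217 = -296.64 kJ/kg
Q = ṁ·Δh = 135.3 kg/min × -296.64 kJ/kg = -40136 kJ/min
|Q| = 668.93 kW = 668930 W

Q_c = 669000 W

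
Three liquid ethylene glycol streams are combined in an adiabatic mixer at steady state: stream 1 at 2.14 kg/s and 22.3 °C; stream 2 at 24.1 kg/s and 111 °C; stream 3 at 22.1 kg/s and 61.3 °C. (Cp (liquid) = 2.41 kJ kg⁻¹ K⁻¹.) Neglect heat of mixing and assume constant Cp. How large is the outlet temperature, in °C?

Adiabatic, steady state ⇒ Σ ṁᵢCp,ᵢ(T_out − Tᵢ) = 0
T_out = Σ ṁᵢCp,ᵢTᵢ / Σ ṁᵢCp,ᵢ
      = 9826.9 / 116.5 = 84.352 °C

T_out = 84.4 °C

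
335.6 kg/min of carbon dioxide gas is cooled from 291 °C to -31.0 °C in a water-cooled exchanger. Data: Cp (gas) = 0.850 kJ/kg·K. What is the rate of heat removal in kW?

Q_c = 1530 kW

Q = ṁ·Cp·ΔT = 335.6 × 0.850 × (-31.0 − 291) = -91854 kJ/min
Converting: 91854 / 60 s = 1530.9 kW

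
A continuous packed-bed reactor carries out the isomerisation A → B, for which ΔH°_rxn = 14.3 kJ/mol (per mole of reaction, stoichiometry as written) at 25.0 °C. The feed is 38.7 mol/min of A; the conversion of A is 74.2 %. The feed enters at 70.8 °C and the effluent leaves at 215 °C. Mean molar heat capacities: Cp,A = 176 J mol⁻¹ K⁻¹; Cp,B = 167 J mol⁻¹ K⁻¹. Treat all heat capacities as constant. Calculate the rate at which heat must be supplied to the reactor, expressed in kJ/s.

Extent of reaction ξ = 0.742 × 38.7 = 28.715 mol/min
Reaction term: ξ·ΔH°_rxn = 28.715 × 14.3 = 410.63 kJ/min
Sensible, feed 70.8→25 °C: -311.95 kJ/min
Outlet flows (mol/min): A 9.9846, B 28.715
Sensible, products 25→215 °C: 1245 kJ/min
Q = ΔH = 1343.7 kJ/min = 22.395 kW
Heat supplied = 22.395 kJ/s

Q_in = 22.4 kJ/s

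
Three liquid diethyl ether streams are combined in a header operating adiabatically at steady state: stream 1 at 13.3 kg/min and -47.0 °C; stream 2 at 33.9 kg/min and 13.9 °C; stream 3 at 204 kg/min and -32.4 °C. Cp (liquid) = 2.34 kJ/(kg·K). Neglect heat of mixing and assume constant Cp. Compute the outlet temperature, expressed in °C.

Adiabatic, steady state ⇒ Σ ṁᵢCp,ᵢ(T_out − Tᵢ) = 0
T_out = Σ ṁᵢCp,ᵢTᵢ / Σ ṁᵢCp,ᵢ
      = -15827 / 587.81 = -26.925 °C

T_out = -26.9 °C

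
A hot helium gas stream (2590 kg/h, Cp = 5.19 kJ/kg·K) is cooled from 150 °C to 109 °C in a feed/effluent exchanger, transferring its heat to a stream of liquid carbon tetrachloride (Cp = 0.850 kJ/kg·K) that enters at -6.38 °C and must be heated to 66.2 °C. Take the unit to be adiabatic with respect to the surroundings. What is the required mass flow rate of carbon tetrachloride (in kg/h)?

Heat released by hot stream: Q = 2590 × 5.19 × (150 − 109) = 551130 kJ/h
Energy balance on cold side (adiabatic exchanger): Q = ṁ_c·Cp_c·(T_c,out − T_c,in)
ṁ_c = 551130 / [0.850 × (66.2 − -6.38)] = 8933.4 kg/h

ṁ_c = 8930 kg/h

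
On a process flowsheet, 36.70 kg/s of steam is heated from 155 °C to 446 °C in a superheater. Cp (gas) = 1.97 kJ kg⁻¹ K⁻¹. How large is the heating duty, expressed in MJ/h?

Q = ṁ·Cp·ΔT = 36.70 × 1.97 × (446 − 155) = 21039 kJ/s
Heating duty = 75740 MJ/h

Q = 75700 MJ/h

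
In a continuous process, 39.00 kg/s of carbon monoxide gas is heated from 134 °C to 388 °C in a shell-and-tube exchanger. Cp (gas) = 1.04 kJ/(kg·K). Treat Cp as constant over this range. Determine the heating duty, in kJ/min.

Q = 618000 kJ/min

Q = ṁ·Cp·ΔT = 39.00 × 1.04 × (388 − 134) = 10302 kJ/s
Heating duty = 618130 kJ/min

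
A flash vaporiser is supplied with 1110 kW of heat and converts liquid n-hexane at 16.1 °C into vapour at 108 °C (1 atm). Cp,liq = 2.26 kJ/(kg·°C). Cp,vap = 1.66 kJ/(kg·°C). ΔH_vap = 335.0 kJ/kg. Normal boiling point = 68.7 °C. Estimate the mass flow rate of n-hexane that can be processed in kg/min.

ṁ = 128 kg/min

Δh = 2.26×(68.7−16.1) + 335.0 + 1.66×(108−68.7) = 519.11 kJ/kg
Q = 1110 kW = 1110 kJ/s = 66600 kJ/min
ṁ = Q/Δh = 66600 / 519.11 = 128.3 kg/min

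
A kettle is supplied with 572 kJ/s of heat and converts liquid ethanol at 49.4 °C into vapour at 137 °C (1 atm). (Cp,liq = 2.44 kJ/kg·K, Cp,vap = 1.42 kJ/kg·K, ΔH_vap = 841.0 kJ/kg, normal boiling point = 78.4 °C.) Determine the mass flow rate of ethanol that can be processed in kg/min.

Δh = 2.44×(78.4−49.4) + 841.0 + 1.42×(137−78.4) = 994.97 kJ/kg
Q = 572 kJ/s = 572 kJ/s = 34320 kJ/min
ṁ = Q/Δh = 34320 / 994.97 = 34.493 kg/min

ṁ = 34.5 kg/min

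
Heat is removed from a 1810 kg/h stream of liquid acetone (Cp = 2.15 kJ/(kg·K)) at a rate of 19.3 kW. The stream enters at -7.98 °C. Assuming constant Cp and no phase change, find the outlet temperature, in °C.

T_out = -25.8 °C

Q = 19.3 kW = 69480 kJ/h
ΔT = Q/(ṁ·Cp) = 69480/(1810×2.15) = 17.854 K
T_out = -7.98 − 17.854 = -25.834 °C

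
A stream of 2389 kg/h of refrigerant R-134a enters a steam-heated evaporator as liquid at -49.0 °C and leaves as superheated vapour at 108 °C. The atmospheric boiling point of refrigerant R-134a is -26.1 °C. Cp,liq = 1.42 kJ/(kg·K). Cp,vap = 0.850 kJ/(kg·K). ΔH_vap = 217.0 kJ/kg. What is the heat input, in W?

liquid -49.0→-26.1 °C: 32.518 kJ/kg
vaporisation at -26.1 °C: 217 kJ/kg
vapour -26.1→108 °C: 113.98 kJ/kg
Δh = 32.518 + 217 + 113.98 = 363.5 kJ/kg
Q = ṁ·Δh = 2389 kg/h × 363.5 kJ/kg = 868410 kJ/h
|Q| = 241.22 kW = 241220 W

Q = 241000 W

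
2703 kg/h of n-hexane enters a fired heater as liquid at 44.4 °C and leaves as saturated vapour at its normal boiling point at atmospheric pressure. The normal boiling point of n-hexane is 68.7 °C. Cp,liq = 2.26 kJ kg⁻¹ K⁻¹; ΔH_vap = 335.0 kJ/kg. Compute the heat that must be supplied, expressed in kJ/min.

Q = 17600 kJ/min

liquid 44.4→68.7 °C: 54.918 kJ/kg
vaporisation at 68.7 °C: 335 kJ/kg
Δh = 54.918 + 335 = 389.92 kJ/kg
Q = ṁ·Δh = 2703 kg/h × 389.92 kJ/kg = 1.0539e+06 kJ/h
|Q| = 292.76 kW = 17566 kJ/min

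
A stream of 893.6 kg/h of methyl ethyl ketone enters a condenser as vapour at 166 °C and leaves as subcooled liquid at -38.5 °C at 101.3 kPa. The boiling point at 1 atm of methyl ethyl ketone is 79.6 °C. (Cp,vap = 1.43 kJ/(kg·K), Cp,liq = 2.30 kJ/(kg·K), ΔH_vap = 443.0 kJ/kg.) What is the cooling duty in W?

vapour 166→79.6 °C: -123.55 kJ/kg
condensation at 79.6 °C: -443 kJ/kg
liquid 79.6→-38.5 °C: -271.63 kJ/kg
Δh = -123.55 + -443 + -271.63 = -838.18 kJ/kg
Q = ṁ·Δh = 893.6 kg/h × -838.18 kJ/kg = -749000 kJ/h
|Q| = 208.06 kW = 208060 W

Q_c = 208000 W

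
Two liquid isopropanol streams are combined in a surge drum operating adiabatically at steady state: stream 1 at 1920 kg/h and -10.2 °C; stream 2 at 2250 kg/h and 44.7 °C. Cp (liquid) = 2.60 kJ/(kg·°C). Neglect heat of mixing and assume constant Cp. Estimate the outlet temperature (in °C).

No heat crosses the boundary, so H_out = H_in.
T_out = Σ ṁᵢCp,ᵢTᵢ / Σ ṁᵢCp,ᵢ
      = 210580 / 10842 = 19.422 °C

T_out = 19.4 °C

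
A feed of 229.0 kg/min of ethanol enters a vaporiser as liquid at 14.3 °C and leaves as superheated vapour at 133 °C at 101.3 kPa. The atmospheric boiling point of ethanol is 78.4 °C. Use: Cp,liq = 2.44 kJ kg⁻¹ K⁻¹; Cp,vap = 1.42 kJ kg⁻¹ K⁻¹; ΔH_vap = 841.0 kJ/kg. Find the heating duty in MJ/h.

liquid 14.3→78.4 °C: 156.4 kJ/kg
vaporisation at 78.4 °C: 841 kJ/kg
vapour 78.4→133 °C: 77.532 kJ/kg
Δh = 156.4 + 841 + 77.532 = 1074.9 kJ/kg
Q = ṁ·Δh = 229.0 kg/min × 1074.9 kJ/kg = 246160 kJ/min
|Q| = 4102.7 kW = 14770 MJ/h

Q = 14800 MJ/h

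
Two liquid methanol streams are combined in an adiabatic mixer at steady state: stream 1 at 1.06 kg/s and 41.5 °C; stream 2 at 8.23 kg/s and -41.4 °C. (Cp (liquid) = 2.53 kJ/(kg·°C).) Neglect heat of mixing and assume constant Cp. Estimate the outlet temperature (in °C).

Energy balance with Q = 0: Σ ṁᵢCp,ᵢ(T_out − Tᵢ) = 0
T_out = Σ ṁᵢCp,ᵢTᵢ / Σ ṁᵢCp,ᵢ
      = -750.73 / 23.504 = -31.941 °C

T_out = -31.9 °C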